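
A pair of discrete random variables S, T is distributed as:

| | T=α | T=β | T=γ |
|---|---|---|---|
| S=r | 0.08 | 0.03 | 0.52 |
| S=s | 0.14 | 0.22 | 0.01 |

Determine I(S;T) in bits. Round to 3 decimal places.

Marginals: p(S) = (0.6300, 0.3700), p(T) = (0.2200, 0.2500, 0.5300).
I(S;T) = H(S) + H(T) − H(S,T).
H(S) = 0.9507, H(T) = 1.4660, H(S,T) = 1.8780.
I(S;T) = 0.9507 + 1.4660 − 1.8780 = 0.539 bits.

0.539 bits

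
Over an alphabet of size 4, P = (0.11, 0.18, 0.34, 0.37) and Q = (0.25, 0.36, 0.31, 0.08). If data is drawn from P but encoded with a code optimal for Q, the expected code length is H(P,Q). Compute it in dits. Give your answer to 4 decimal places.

H(P,Q) = −Σ p·log₁₀ q.
  −0.11·log₁₀(0.25) = 0.06623
  −0.18·log₁₀(0.36) = 0.07987
  −0.34·log₁₀(0.31) = 0.17294
  −0.37·log₁₀(0.08) = 0.40586
H(P,Q) = 0.7249 dits.

0.7249 dits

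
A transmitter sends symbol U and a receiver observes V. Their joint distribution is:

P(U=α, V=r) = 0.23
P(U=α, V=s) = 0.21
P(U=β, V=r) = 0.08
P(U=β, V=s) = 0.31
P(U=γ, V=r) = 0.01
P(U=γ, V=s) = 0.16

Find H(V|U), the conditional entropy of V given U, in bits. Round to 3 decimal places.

0.780 bits

Marginals: p(U) = (0.4400, 0.3900, 0.1700), p(V) = (0.3200, 0.6800).
H(V|U) = Σ p(U) · H(V|U=·).
  U=α: p=0.4400, H(V|U=α) = 0.9985
  U=β: p=0.3900, H(V|U=β) = 0.7321
  U=γ: p=0.1700, H(V|U=γ) = 0.3228
Weighted sum = 0.780 bits.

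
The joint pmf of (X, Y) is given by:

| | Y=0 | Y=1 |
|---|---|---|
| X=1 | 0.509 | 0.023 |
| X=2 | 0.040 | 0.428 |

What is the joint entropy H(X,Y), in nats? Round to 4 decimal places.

0.9225 nats

H(X,Y) = −Σ p(x,y)·ln p(x,y) over all 4 cells.
  cell (1,0): −0.509·ln0.509 = 0.34373
  cell (1,1): −0.023·ln0.023 = 0.08676
  cell (2,0): −0.040·ln0.040 = 0.12876
  cell (2,1): −0.428·ln0.428 = 0.36321
Sum = 0.9225 nats.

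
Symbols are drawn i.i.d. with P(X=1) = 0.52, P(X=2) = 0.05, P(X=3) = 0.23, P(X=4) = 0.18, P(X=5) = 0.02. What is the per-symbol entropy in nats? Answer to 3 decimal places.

1.215 nats

H(X) = −Σ p·ln p.
  −(0.52)·ln(0.52) = 0.3400
  −(0.05)·ln(0.05) = 0.1498
  −(0.23)·ln(0.23) = 0.3380
  −(0.18)·ln(0.18) = 0.3087
  −(0.02)·ln(0.02) = 0.0782
Sum: 0.3400 + 0.1498 + 0.3380 + 0.3087 + 0.0782 = 1.215 nats.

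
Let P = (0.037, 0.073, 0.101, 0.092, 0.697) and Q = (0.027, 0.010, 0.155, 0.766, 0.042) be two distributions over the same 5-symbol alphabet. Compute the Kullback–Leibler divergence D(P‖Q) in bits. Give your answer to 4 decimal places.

2.7072 bits

D(P‖Q) = Σ p·log₂(p/q).
  0.037·log₂(0.037/0.027) = 0.01682
  0.073·log₂(0.073/0.010) = 0.20936
  0.101·log₂(0.101/0.155) = -0.06241
  0.092·log₂(0.092/0.766) = -0.28130
  0.697·log₂(0.697/0.042) = 2.82473
D(P‖Q) = 2.7072 bits.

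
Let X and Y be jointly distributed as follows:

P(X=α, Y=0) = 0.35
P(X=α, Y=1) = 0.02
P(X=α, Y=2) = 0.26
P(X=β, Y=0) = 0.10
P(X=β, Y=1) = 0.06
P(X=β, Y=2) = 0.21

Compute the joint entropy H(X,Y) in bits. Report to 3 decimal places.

2.197 bits

H(X,Y) = −Σ p(x,y)·log₂ p(x,y) over all 6 cells.
  cell (α,0): −0.35·log₂0.35 = 0.5301
  cell (α,1): −0.02·log₂0.02 = 0.1129
  cell (α,2): −0.26·log₂0.26 = 0.5053
  cell (β,0): −0.10·log₂0.10 = 0.3322
  cell (β,1): −0.06·log₂0.06 = 0.2435
  cell (β,2): −0.21·log₂0.21 = 0.4728
Sum = 2.197 bits.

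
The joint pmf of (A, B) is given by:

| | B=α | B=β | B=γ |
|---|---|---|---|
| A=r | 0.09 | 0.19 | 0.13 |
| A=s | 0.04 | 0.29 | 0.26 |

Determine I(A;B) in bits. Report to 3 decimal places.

0.038 bits

Marginals: p(A) = (0.4100, 0.5900), p(B) = (0.1300, 0.4800, 0.3900).
I(A;B) = H(A) + H(B) − H(A,B).
H(A) = 0.9765, H(B) = 1.4207, H(A,B) = 2.3595.
I(A;B) = 0.9765 + 1.4207 − 2.3595 = 0.038 bits.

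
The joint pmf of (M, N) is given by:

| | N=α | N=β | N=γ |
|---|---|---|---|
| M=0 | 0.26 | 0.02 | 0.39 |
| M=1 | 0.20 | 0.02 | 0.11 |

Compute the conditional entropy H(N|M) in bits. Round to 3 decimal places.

1.161 bits

Chain rule: H(N|M) = H(M,N) − H(M).
Marginals: p(M) = (0.6700, 0.3300), p(N) = (0.4600, 0.0400, 0.5000).
H(M,N) = 2.0755 bits; H(M) = 0.9149 bits.
H(N|M) = 2.0755 − 0.9149 = 1.161 bits.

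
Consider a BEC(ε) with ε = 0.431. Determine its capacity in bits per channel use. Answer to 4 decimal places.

Binary erasure channel: capacity C = 1 − ε.
C = 1 − 0.431 = 0.5690 bits per channel use.

0.5690 bits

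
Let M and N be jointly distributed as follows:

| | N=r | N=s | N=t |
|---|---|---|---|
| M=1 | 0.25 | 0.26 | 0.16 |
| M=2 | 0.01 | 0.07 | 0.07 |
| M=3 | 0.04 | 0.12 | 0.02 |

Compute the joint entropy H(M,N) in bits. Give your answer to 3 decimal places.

H(M,N) = −Σ p(x,y)·log₂ p(x,y) over all 9 cells.
  cell (1,r): −0.25·log₂0.25 = 0.5000
  cell (1,s): −0.26·log₂0.26 = 0.5053
  cell (1,t): −0.16·log₂0.16 = 0.4230
  cell (2,r): −0.01·log₂0.01 = 0.0664
  cell (2,s): −0.07·log₂0.07 = 0.2686
  cell (2,t): −0.07·log₂0.07 = 0.2686
  cell (3,r): −0.04·log₂0.04 = 0.1858
  cell (3,s): −0.12·log₂0.12 = 0.3671
  cell (3,t): −0.02·log₂0.02 = 0.1129
Sum = 2.698 bits.

2.698 bits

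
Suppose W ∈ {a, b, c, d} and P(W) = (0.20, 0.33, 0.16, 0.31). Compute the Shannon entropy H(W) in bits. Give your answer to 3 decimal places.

H(W) = −Σ p·log₂ p.
  −(0.20)·log₂(0.20) = 0.4644
  −(0.33)·log₂(0.33) = 0.5278
  −(0.16)·log₂(0.16) = 0.4230
  −(0.31)·log₂(0.31) = 0.5238
Sum: 0.4644 + 0.5278 + 0.4230 + 0.5238 = 1.939 bits.

1.939 bits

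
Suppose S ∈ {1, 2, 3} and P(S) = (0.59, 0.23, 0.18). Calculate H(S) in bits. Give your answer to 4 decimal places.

1.3821 bits

H(S) = −Σ p·log₂ p.
  −(0.59)·log₂(0.59) = 0.44912
  −(0.23)·log₂(0.23) = 0.48767
  −(0.18)·log₂(0.18) = 0.44531
Sum: 0.44912 + 0.48767 + 0.44531 = 1.3821 bits.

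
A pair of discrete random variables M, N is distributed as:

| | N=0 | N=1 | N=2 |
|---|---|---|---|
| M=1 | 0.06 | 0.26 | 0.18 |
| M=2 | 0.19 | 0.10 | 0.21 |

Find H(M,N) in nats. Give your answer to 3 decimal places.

1.701 nats

H(M,N) = −Σ p(x,y)·ln p(x,y) over all 6 cells.
  cell (1,0): −0.06·ln0.06 = 0.1688
  cell (1,1): −0.26·ln0.26 = 0.3502
  cell (1,2): −0.18·ln0.18 = 0.3087
  cell (2,0): −0.19·ln0.19 = 0.3155
  cell (2,1): −0.10·ln0.10 = 0.2303
  cell (2,2): −0.21·ln0.21 = 0.3277
Sum = 1.701 nats.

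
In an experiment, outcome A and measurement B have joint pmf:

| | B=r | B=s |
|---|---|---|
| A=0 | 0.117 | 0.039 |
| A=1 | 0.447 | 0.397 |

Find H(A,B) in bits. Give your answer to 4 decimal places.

1.5931 bits

H(A,B) = −Σ p(x,y)·log₂ p(x,y) over all 4 cells.
  cell (0,r): −0.117·log₂0.117 = 0.36216
  cell (0,s): −0.039·log₂0.039 = 0.18253
  cell (1,r): −0.447·log₂0.447 = 0.51926
  cell (1,s): −0.397·log₂0.397 = 0.52912
Sum = 1.5931 bits.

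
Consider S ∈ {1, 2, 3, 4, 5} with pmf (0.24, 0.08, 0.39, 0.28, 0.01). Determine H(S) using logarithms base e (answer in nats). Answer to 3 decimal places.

H(S) = −Σ p·ln p.
  −(0.24)·ln(0.24) = 0.3425
  −(0.08)·ln(0.08) = 0.2021
  −(0.39)·ln(0.39) = 0.3672
  −(0.28)·ln(0.28) = 0.3564
  −(0.01)·ln(0.01) = 0.0461
Sum: 0.3425 + 0.2021 + 0.3672 + 0.3564 + 0.0461 = 1.314 nats.

1.314 nats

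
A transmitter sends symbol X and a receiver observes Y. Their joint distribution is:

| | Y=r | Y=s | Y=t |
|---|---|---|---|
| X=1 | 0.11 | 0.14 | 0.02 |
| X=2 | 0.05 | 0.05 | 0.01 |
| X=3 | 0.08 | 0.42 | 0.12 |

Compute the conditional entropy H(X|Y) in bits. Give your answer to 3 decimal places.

1.203 bits

Chain rule: H(X|Y) = H(X,Y) − H(Y).
Marginals: p(X) = (0.2700, 0.1100, 0.6200), p(Y) = (0.2400, 0.6100, 0.1500).
H(X,Y) = 2.5431 bits; H(Y) = 1.3397 bits.
H(X|Y) = 2.5431 − 1.3397 = 1.203 bits.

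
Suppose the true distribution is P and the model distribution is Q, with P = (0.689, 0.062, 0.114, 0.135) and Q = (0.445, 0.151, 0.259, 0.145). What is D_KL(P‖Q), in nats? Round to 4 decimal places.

0.1428 nats

D(P‖Q) = Σ p·ln(p/q).
  0.689·ln(0.689/0.445) = 0.30121
  0.062·ln(0.062/0.151) = -0.05519
  0.114·ln(0.114/0.259) = -0.09355
  0.135·ln(0.135/0.145) = -0.00965
D(P‖Q) = 0.1428 nats.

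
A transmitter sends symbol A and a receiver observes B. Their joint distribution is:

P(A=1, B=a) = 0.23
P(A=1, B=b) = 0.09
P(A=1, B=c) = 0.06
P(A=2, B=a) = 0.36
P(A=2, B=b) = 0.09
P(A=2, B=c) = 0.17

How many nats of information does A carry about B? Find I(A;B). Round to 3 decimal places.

0.013 nats

Marginals: p(A) = (0.3800, 0.6200), p(B) = (0.5900, 0.1800, 0.2300).
I(A;B) = Σ p(x,y)·ln[p(x,y)/(p(x)p(y))].
  (1,a): 0.23·ln(1.0259) = 0.0059
  (1,b): 0.09·ln(1.3158) = 0.0247
  (1,c): 0.06·ln(0.6865) = -0.0226
  (2,a): 0.36·ln(0.9841) = -0.0058
  (2,b): 0.09·ln(0.8065) = -0.0194
  (2,c): 0.17·ln(1.1921) = 0.0299
Sum = 0.013 nats.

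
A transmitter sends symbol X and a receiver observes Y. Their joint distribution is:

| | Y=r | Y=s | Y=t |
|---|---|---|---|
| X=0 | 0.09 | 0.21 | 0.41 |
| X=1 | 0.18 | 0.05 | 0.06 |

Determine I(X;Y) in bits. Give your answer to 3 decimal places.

Marginals: p(X) = (0.7100, 0.2900), p(Y) = (0.2700, 0.2600, 0.4700).
I(X;Y) = Σ p(x,y)·log₂[p(x,y)/(p(x)p(y))].
  (0,r): 0.09·log₂(0.4695) = -0.0982
  (0,s): 0.21·log₂(1.1376) = 0.0391
  (0,t): 0.41·log₂(1.2286) = 0.1218
  (1,r): 0.18·log₂(2.2989) = 0.2162
  (1,s): 0.05·log₂(0.6631) = -0.0296
  (1,t): 0.06·log₂(0.4402) = -0.0710
Sum = 0.178 bits.

0.178 bits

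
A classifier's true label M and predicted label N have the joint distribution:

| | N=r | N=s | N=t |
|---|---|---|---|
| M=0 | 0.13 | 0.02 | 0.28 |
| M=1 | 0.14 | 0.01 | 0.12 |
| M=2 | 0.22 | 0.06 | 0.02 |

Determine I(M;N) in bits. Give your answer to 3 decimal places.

Marginals: p(M) = (0.4300, 0.2700, 0.3000), p(N) = (0.4900, 0.0900, 0.4200).
I(M;N) = H(M) + H(N) − H(M,N).
H(M) = 1.5547, H(N) = 1.3426, H(M,N) = 2.6773.
I(M;N) = 1.5547 + 1.3426 − 2.6773 = 0.220 bits.

0.220 bits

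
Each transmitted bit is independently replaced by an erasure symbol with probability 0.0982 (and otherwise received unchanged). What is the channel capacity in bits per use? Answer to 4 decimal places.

0.9018 bits

Binary erasure channel: capacity C = 1 − ε.
C = 1 − 0.0982 = 0.9018 bits per channel use.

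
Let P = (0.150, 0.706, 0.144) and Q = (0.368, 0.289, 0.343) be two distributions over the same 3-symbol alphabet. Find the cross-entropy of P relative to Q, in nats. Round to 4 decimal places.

1.1804 nats

H(P,Q) = −Σ p·ln q.
  −0.150·ln(0.368) = 0.14995
  −0.706·ln(0.289) = 0.87638
  −0.144·ln(0.343) = 0.15408
H(P,Q) = 1.1804 nats.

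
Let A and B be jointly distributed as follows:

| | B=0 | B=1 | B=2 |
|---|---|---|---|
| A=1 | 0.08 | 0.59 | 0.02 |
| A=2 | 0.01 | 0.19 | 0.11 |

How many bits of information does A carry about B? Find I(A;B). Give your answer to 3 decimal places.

Marginals: p(A) = (0.6900, 0.3100), p(B) = (0.0900, 0.7800, 0.1300).
I(A;B) = H(A) + H(B) − H(A,B).
H(A) = 0.8932, H(B) = 0.9749, H(A,B) = 1.7255.
I(A;B) = 0.8932 + 0.9749 − 1.7255 = 0.143 bits.

0.143 bits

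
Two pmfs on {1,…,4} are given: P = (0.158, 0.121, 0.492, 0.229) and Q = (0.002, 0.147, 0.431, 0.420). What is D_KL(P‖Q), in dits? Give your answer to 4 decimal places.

D(P‖Q) = Σ p·log₁₀(p/q).
  0.158·log₁₀(0.158/0.002) = 0.29983
  0.121·log₁₀(0.121/0.147) = -0.01023
  0.492·log₁₀(0.492/0.431) = 0.02828
  0.229·log₁₀(0.229/0.420) = -0.06032
D(P‖Q) = 0.2576 dits.

0.2576 dits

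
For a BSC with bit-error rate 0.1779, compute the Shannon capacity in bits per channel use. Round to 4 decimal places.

Binary symmetric channel: C = 1 − h₂(ε) where h₂ is the binary entropy function.
h₂(0.1779) = −0.1779·log₂0.1779 − 0.8221·log₂0.8221 = 0.6755.
C = 1 − 0.6755 = 0.3245 bits per channel use.

0.3245 bits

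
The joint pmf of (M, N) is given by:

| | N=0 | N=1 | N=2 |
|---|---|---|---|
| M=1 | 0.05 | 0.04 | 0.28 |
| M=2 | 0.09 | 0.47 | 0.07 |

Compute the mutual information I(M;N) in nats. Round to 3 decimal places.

Marginals: p(M) = (0.3700, 0.6300), p(N) = (0.1400, 0.5100, 0.3500).
I(M;N) = H(M) + H(N) − H(M,N).
H(M) = 0.6590, H(N) = 0.9861, H(M,N) = 1.3927.
I(M;N) = 0.6590 + 0.9861 − 1.3927 = 0.252 nats.

0.252 nats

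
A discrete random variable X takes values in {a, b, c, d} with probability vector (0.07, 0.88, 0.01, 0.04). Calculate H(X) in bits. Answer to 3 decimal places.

H(X) = −Σ p·log₂ p.
  −(0.07)·log₂(0.07) = 0.2686
  −(0.88)·log₂(0.88) = 0.1623
  −(0.01)·log₂(0.01) = 0.0664
  −(0.04)·log₂(0.04) = 0.1858
Sum: 0.2686 + 0.1623 + 0.0664 + 0.1858 = 0.683 bits.

0.683 bits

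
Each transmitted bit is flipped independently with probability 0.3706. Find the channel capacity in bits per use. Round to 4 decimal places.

Binary symmetric channel: C = 1 − h₂(ε) where h₂ is the binary entropy function.
h₂(0.3706) = −0.3706·log₂0.3706 − 0.6294·log₂0.6294 = 0.9511.
C = 1 − 0.9511 = 0.0489 bits per channel use.

0.0489 bits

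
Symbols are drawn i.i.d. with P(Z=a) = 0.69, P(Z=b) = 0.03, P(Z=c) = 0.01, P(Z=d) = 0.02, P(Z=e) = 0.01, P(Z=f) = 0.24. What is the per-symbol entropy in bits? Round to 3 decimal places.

1.261 bits

H(Z) = −Σ p·log₂ p.
  −(0.69)·log₂(0.69) = 0.3694
  −(0.03)·log₂(0.03) = 0.1518
  −(0.01)·log₂(0.01) = 0.0664
  −(0.02)·log₂(0.02) = 0.1129
  −(0.01)·log₂(0.01) = 0.0664
  −(0.24)·log₂(0.24) = 0.4941
Sum: 0.3694 + 0.1518 + 0.0664 + 0.1129 + 0.0664 + 0.4941 = 1.261 bits.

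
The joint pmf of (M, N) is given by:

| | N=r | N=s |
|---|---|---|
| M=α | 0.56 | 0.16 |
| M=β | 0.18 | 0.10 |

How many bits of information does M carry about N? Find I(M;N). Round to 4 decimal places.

Marginals: p(M) = (0.7200, 0.2800), p(N) = (0.7400, 0.2600).
I(M;N) = Σ p(x,y)·log₂[p(x,y)/(p(x)p(y))].
  (α,r): 0.56·log₂(1.0511) = 0.04023
  (α,s): 0.16·log₂(0.8547) = -0.03624
  (β,r): 0.18·log₂(0.8687) = -0.03654
  (β,s): 0.10·log₂(1.3736) = 0.04580
Sum = 0.0132 bits.

0.0132 bits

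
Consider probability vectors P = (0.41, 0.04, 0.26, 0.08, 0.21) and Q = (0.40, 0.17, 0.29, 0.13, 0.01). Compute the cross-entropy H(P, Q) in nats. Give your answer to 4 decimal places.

H(P,Q) = −Σ p·ln q.
  −0.41·ln(0.40) = 0.37568
  −0.04·ln(0.17) = 0.07088
  −0.26·ln(0.29) = 0.32185
  −0.08·ln(0.13) = 0.16322
  −0.21·ln(0.01) = 0.96709
H(P,Q) = 1.8987 nats.

1.8987 nats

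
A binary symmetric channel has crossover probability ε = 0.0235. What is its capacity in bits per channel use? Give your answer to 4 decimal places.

0.8393 bits

Binary symmetric channel: C = 1 − h₂(ε) where h₂ is the binary entropy function.
h₂(0.0235) = −0.0235·log₂0.0235 − 0.9765·log₂0.9765 = 0.1607.
C = 1 − 0.1607 = 0.8393 bits per channel use.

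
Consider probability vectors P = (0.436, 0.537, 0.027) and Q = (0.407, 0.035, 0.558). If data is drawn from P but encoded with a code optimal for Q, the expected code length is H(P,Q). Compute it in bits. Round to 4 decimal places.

H(P,Q) = −Σ p·log₂ q.
  −0.436·log₂(0.407) = 0.56545
  −0.537·log₂(0.035) = 2.59720
  −0.027·log₂(0.558) = 0.02272
H(P,Q) = 3.1854 bits.

3.1854 bits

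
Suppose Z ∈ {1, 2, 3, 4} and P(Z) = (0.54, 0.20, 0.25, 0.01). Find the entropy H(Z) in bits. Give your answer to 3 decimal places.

H(Z) = −Σ p·log₂ p.
  −(0.54)·log₂(0.54) = 0.4800
  −(0.20)·log₂(0.20) = 0.4644
  −(0.25)·log₂(0.25) = 0.5000
  −(0.01)·log₂(0.01) = 0.0664
Sum: 0.4800 + 0.4644 + 0.5000 + 0.0664 = 1.511 bits.

1.511 bits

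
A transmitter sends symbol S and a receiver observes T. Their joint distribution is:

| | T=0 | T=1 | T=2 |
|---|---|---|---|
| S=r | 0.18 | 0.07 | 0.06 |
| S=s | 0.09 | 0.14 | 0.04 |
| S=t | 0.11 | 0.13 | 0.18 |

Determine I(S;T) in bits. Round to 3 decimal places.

0.102 bits

Marginals: p(S) = (0.3100, 0.2700, 0.4200), p(T) = (0.3800, 0.3400, 0.2800).
I(S;T) = H(S) + H(T) − H(S,T).
H(S) = 1.5595, H(T) = 1.5738, H(S,T) = 3.0312.
I(S;T) = 1.5595 + 1.5738 − 3.0312 = 0.102 bits.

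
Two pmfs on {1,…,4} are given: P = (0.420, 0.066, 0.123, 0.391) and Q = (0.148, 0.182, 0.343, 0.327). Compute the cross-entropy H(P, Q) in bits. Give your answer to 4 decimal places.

H(P,Q) = −Σ p·log₂ q.
  −0.420·log₂(0.148) = 1.15766
  −0.066·log₂(0.182) = 0.16223
  −0.123·log₂(0.343) = 0.18988
  −0.391·log₂(0.327) = 0.63054
H(P,Q) = 2.1403 bits.

2.1403 bits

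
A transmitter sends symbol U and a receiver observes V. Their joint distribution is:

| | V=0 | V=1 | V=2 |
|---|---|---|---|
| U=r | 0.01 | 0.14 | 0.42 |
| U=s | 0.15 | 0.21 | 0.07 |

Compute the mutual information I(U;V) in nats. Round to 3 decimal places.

0.209 nats

Marginals: p(U) = (0.5700, 0.4300), p(V) = (0.1600, 0.3500, 0.4900).
I(U;V) = Σ p(x,y)·ln[p(x,y)/(p(x)p(y))].
  (r,0): 0.01·ln(0.1096) = -0.0221
  (r,1): 0.14·ln(0.7018) = -0.0496
  (r,2): 0.42·ln(1.5038) = 0.1713
  (s,0): 0.15·ln(2.1802) = 0.1169
  (s,1): 0.21·ln(1.3953) = 0.0700
  (s,2): 0.07·ln(0.3322) = -0.0771
Sum = 0.209 nats.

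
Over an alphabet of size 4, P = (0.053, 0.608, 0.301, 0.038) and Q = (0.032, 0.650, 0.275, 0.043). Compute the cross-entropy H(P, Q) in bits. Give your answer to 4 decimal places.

1.3742 bits

H(P,Q) = −Σ p·log₂ q.
  −0.053·log₂(0.032) = 0.26319
  −0.608·log₂(0.650) = 0.37786
  −0.301·log₂(0.275) = 0.56061
  −0.038·log₂(0.043) = 0.17250
H(P,Q) = 1.3742 bits.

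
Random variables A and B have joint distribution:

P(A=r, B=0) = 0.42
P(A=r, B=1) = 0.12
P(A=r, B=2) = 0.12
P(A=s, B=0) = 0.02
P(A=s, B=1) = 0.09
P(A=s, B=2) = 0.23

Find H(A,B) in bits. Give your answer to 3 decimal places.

H(A,B) = −Σ p(x,y)·log₂ p(x,y) over all 6 cells.
  cell (r,0): −0.42·log₂0.42 = 0.5256
  cell (r,1): −0.12·log₂0.12 = 0.3671
  cell (r,2): −0.12·log₂0.12 = 0.3671
  cell (s,0): −0.02·log₂0.02 = 0.1129
  cell (s,1): −0.09·log₂0.09 = 0.3127
  cell (s,2): −0.23·log₂0.23 = 0.4877
Sum = 2.173 bits.

2.173 bits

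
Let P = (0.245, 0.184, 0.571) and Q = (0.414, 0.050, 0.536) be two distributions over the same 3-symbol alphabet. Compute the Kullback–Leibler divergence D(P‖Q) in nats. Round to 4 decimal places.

D(P‖Q) = Σ p·ln(p/q).
  0.245·ln(0.245/0.414) = -0.12853
  0.184·ln(0.184/0.050) = 0.23974
  0.571·ln(0.571/0.536) = 0.03612
D(P‖Q) = 0.1473 nats.

0.1473 nats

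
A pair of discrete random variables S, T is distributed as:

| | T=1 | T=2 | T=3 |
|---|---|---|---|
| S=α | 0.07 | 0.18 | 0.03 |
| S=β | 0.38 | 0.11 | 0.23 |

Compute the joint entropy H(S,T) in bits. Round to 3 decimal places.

H(S,T) = −Σ p(x,y)·log₂ p(x,y) over all 6 cells.
  cell (α,1): −0.07·log₂0.07 = 0.2686
  cell (α,2): −0.18·log₂0.18 = 0.4453
  cell (α,3): −0.03·log₂0.03 = 0.1518
  cell (β,1): −0.38·log₂0.38 = 0.5305
  cell (β,2): −0.11·log₂0.11 = 0.3503
  cell (β,3): −0.23·log₂0.23 = 0.4877
Sum = 2.234 bits.

2.234 bits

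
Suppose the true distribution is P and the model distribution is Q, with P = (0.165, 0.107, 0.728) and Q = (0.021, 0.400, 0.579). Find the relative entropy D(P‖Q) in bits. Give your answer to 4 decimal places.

D(P‖Q) = Σ p·log₂(p/q).
  0.165·log₂(0.165/0.021) = 0.49071
  0.107·log₂(0.107/0.400) = -0.20356
  0.728·log₂(0.728/0.579) = 0.24051
D(P‖Q) = 0.5277 bits.

0.5277 bits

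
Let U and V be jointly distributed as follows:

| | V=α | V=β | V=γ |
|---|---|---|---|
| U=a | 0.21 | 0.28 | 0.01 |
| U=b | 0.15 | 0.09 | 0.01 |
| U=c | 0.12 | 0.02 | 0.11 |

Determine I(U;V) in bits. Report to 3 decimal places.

0.247 bits

Marginals: p(U) = (0.5000, 0.2500, 0.2500), p(V) = (0.4800, 0.3900, 0.1300).
I(U;V) = Σ p(x,y)·log₂[p(x,y)/(p(x)p(y))].
  (a,α): 0.21·log₂(0.8750) = -0.0405
  (a,β): 0.28·log₂(1.4359) = 0.1461
  (a,γ): 0.01·log₂(0.1538) = -0.0270
  (b,α): 0.15·log₂(1.2500) = 0.0483
  (b,β): 0.09·log₂(0.9231) = -0.0104
  (b,γ): 0.01·log₂(0.3077) = -0.0170
  (c,α): 0.12·log₂(1.0000) = 0.0000
  (c,β): 0.02·log₂(0.2051) = -0.0457
  (c,γ): 0.11·log₂(3.3846) = 0.1935
Sum = 0.247 bits.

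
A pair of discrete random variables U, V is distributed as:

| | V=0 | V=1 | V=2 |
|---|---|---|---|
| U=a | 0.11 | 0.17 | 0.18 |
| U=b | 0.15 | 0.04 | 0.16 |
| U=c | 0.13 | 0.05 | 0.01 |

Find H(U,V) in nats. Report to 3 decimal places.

2.020 nats

H(U,V) = −Σ p(x,y)·ln p(x,y) over all 9 cells.
  cell (a,0): −0.11·ln0.11 = 0.2428
  cell (a,1): −0.17·ln0.17 = 0.3012
  cell (a,2): −0.18·ln0.18 = 0.3087
  cell (b,0): −0.15·ln0.15 = 0.2846
  cell (b,1): −0.04·ln0.04 = 0.1288
  cell (b,2): −0.16·ln0.16 = 0.2932
  cell (c,0): −0.13·ln0.13 = 0.2652
  cell (c,1): −0.05·ln0.05 = 0.1498
  cell (c,2): −0.01·ln0.01 = 0.0461
Sum = 2.020 nats.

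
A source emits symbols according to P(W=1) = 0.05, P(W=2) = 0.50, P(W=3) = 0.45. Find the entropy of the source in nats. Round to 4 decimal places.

H(W) = −Σ p·ln p.
  −(0.05)·ln(0.05) = 0.14979
  −(0.50)·ln(0.50) = 0.34657
  −(0.45)·ln(0.45) = 0.35933
Sum: 0.14979 + 0.34657 + 0.35933 = 0.8557 nats.

0.8557 nats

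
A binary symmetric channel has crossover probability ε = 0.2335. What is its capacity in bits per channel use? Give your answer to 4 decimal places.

0.2159 bits

Binary symmetric channel: C = 1 − h₂(ε) where h₂ is the binary entropy function.
h₂(0.2335) = −0.2335·log₂0.2335 − 0.7665·log₂0.7665 = 0.7841.
C = 1 − 0.7841 = 0.2159 bits per channel use.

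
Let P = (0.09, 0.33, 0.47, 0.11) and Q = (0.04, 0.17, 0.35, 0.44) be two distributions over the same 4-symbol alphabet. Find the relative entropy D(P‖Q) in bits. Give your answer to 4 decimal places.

0.4010 bits

D(P‖Q) = Σ p·log₂(p/q).
  0.09·log₂(0.09/0.04) = 0.10529
  0.33·log₂(0.33/0.17) = 0.31579
  0.47·log₂(0.47/0.35) = 0.19989
  0.11·log₂(0.11/0.44) = -0.22000
D(P‖Q) = 0.4010 bits.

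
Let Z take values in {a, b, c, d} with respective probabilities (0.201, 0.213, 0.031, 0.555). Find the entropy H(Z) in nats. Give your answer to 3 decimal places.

1.086 nats

H(Z) = −Σ p·ln p.
  −(0.201)·ln(0.201) = 0.3225
  −(0.213)·ln(0.213) = 0.3294
  −(0.031)·ln(0.031) = 0.1077
  −(0.555)·ln(0.555) = 0.3268
Sum: 0.3225 + 0.3294 + 0.1077 + 0.3268 = 1.086 nats.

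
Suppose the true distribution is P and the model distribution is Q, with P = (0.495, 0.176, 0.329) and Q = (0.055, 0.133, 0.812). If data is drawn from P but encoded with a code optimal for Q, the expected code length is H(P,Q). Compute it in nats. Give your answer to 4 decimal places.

H(P,Q) = −Σ p·ln q.
  −0.495·ln(0.055) = 1.43571
  −0.176·ln(0.133) = 0.35506
  −0.329·ln(0.812) = 0.06852
H(P,Q) = 1.8593 nats.

1.8593 nats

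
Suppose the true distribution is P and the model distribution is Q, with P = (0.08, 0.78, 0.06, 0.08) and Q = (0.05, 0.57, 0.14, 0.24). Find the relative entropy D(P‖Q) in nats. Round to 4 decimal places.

D(P‖Q) = Σ p·ln(p/q).
  0.08·ln(0.08/0.05) = 0.03760
  0.78·ln(0.78/0.57) = 0.24465
  0.06·ln(0.06/0.14) = -0.05084
  0.08·ln(0.08/0.24) = -0.08789
D(P‖Q) = 0.1435 nats.

0.1435 nats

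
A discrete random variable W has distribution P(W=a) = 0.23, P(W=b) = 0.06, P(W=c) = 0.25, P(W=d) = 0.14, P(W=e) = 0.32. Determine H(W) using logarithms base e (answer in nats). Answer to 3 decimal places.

H(W) = −Σ p·ln p.
  −(0.23)·ln(0.23) = 0.3380
  −(0.06)·ln(0.06) = 0.1688
  −(0.25)·ln(0.25) = 0.3466
  −(0.14)·ln(0.14) = 0.2753
  −(0.32)·ln(0.32) = 0.3646
Sum: 0.3380 + 0.1688 + 0.3466 + 0.2753 + 0.3646 = 1.493 nats.

1.493 nats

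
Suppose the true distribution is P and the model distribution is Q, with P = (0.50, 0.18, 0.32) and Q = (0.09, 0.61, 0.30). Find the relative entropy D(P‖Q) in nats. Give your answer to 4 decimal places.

D(P‖Q) = Σ p·ln(p/q).
  0.50·ln(0.50/0.09) = 0.85740
  0.18·ln(0.18/0.61) = -0.21969
  0.32·ln(0.32/0.30) = 0.02065
D(P‖Q) = 0.6584 nats.

0.6584 nats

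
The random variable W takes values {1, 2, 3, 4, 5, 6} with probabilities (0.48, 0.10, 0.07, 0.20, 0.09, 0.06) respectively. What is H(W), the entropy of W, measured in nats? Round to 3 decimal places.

1.476 nats

H(W) = −Σ p·ln p.
  −(0.48)·ln(0.48) = 0.3523
  −(0.10)·ln(0.10) = 0.2303
  −(0.07)·ln(0.07) = 0.1861
  −(0.20)·ln(0.20) = 0.3219
  −(0.09)·ln(0.09) = 0.2167
  −(0.06)·ln(0.06) = 0.1688
Sum: 0.3523 + 0.2303 + 0.1861 + 0.3219 + 0.2167 + 0.1688 = 1.476 nats.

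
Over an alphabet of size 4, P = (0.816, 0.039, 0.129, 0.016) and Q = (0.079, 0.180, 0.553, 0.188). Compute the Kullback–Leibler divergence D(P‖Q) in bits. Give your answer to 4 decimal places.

2.3350 bits

D(P‖Q) = Σ p·log₂(p/q).
  0.816·log₂(0.816/0.079) = 2.74881
  0.039·log₂(0.039/0.180) = -0.08605
  0.129·log₂(0.129/0.553) = -0.27089
  0.016·log₂(0.016/0.188) = -0.05687
D(P‖Q) = 2.3350 bits.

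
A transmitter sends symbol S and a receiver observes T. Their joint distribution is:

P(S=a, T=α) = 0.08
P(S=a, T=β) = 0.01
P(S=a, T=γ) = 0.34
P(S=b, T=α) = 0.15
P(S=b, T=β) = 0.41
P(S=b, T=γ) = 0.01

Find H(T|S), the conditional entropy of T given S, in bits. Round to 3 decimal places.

0.906 bits

Chain rule: H(T|S) = H(S,T) − H(S).
Marginals: p(S) = (0.4300, 0.5700), p(T) = (0.2300, 0.4200, 0.3500).
H(S,T) = 1.8915 bits; H(S) = 0.9858 bits.
H(T|S) = 1.8915 − 0.9858 = 0.906 bits.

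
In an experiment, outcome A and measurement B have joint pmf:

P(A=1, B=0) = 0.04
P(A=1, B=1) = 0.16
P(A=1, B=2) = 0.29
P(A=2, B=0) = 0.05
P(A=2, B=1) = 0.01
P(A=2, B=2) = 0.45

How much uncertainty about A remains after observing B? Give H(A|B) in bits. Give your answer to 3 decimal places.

0.859 bits

Chain rule: H(A|B) = H(A,B) − H(B).
Marginals: p(A) = (0.4900, 0.5100), p(B) = (0.0900, 0.1700, 0.7400).
H(A,B) = 1.9276 bits; H(B) = 1.0687 bits.
H(A|B) = 1.9276 − 1.0687 = 0.859 bits.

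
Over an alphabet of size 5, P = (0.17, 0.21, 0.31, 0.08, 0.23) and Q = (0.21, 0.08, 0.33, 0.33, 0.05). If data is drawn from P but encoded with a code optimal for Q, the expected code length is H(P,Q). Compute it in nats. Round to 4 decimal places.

1.9171 nats

H(P,Q) = −Σ p·ln q.
  −0.17·ln(0.21) = 0.26531
  −0.21·ln(0.08) = 0.53040
  −0.31·ln(0.33) = 0.34369
  −0.08·ln(0.33) = 0.08869
  −0.23·ln(0.05) = 0.68902
H(P,Q) = 1.9171 nats.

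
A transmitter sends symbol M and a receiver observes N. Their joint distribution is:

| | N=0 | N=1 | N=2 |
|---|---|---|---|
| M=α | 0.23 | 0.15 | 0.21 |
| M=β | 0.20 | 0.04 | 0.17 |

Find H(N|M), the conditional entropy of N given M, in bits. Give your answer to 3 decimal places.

Marginals: p(M) = (0.5900, 0.4100), p(N) = (0.4300, 0.1900, 0.3800).
H(N|M) = Σ p(M) · H(N|M=·).
  M=α: p=0.5900, H(N|M=α) = 1.5626
  M=β: p=0.4100, H(N|M=β) = 1.3594
Weighted sum = 1.479 bits.

1.479 bits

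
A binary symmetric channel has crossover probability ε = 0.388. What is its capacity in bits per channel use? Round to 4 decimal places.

0.0365 bits

Binary symmetric channel: C = 1 − h₂(ε) where h₂ is the binary entropy function.
h₂(0.388) = −0.388·log₂0.388 − 0.612·log₂0.612 = 0.9635.
C = 1 − 0.9635 = 0.0365 bits per channel use.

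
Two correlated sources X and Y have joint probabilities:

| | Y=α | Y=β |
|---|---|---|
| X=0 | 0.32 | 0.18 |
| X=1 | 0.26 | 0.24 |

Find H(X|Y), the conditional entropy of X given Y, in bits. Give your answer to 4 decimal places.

Chain rule: H(X|Y) = H(X,Y) − H(Y).
Marginals: p(X) = (0.5000, 0.5000), p(Y) = (0.5800, 0.4200).
H(X,Y) = 1.9708 bits; H(Y) = 0.9815 bits.
H(X|Y) = 1.9708 − 0.9815 = 0.9893 bits.

0.9893 bits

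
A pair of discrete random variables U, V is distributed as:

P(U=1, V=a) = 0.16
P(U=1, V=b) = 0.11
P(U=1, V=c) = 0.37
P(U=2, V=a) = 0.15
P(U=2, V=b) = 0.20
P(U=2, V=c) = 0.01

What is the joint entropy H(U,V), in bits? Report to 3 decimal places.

2.245 bits

H(U,V) = −Σ p(x,y)·log₂ p(x,y) over all 6 cells.
  cell (1,a): −0.16·log₂0.16 = 0.4230
  cell (1,b): −0.11·log₂0.11 = 0.3503
  cell (1,c): −0.37·log₂0.37 = 0.5307
  cell (2,a): −0.15·log₂0.15 = 0.4105
  cell (2,b): −0.20·log₂0.20 = 0.4644
  cell (2,c): −0.01·log₂0.01 = 0.0664
Sum = 2.245 bits.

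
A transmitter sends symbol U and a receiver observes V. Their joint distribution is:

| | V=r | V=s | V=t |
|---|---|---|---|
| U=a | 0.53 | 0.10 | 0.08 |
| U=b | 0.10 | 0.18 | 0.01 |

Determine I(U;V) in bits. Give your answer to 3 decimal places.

0.162 bits

Marginals: p(U) = (0.7100, 0.2900), p(V) = (0.6300, 0.2800, 0.0900).
I(U;V) = H(U) + H(V) − H(U,V).
H(U) = 0.8687, H(V) = 1.2468, H(U,V) = 1.9531.
I(U;V) = 0.8687 + 1.2468 − 1.9531 = 0.162 bits.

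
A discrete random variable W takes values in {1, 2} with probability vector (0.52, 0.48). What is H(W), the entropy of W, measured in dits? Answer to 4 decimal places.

0.3007 dits

H(W) = −Σ p·log₁₀ p.
  −(0.52)·log₁₀(0.52) = 0.14768
  −(0.48)·log₁₀(0.48) = 0.15300
Sum: 0.14768 + 0.15300 = 0.3007 dits.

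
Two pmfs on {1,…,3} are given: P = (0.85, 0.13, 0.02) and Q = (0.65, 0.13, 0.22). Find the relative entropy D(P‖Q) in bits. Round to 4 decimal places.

D(P‖Q) = Σ p·log₂(p/q).
  0.85·log₂(0.85/0.65) = 0.32897
  0.13·log₂(0.13/0.13) = 0.00000
  0.02·log₂(0.02/0.22) = -0.06919
D(P‖Q) = 0.2598 bits.

0.2598 bits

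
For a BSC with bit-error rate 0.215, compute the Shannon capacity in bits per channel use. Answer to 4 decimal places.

Binary symmetric channel: C = 1 − h₂(ε) where h₂ is the binary entropy function.
h₂(0.215) = −0.215·log₂0.215 − 0.785·log₂0.785 = 0.7509.
C = 1 − 0.7509 = 0.2491 bits per channel use.

0.2491 bits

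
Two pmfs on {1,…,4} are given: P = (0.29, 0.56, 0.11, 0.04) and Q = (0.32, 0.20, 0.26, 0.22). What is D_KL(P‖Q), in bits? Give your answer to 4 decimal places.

0.5558 bits

D(P‖Q) = Σ p·log₂(p/q).
  0.29·log₂(0.29/0.32) = -0.04119
  0.56·log₂(0.56/0.20) = 0.83184
  0.11·log₂(0.11/0.26) = -0.13651
  0.04·log₂(0.04/0.22) = -0.09838
D(P‖Q) = 0.5558 bits.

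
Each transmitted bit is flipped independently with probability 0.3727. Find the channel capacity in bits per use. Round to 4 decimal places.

0.0473 bits

Binary symmetric channel: C = 1 − h₂(ε) where h₂ is the binary entropy function.
h₂(0.3727) = −0.3727·log₂0.3727 − 0.6273·log₂0.6273 = 0.9527.
C = 1 − 0.9527 = 0.0473 bits per channel use.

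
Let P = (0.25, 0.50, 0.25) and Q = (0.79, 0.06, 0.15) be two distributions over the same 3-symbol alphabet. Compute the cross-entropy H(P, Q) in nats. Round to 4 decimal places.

H(P,Q) = −Σ p·ln q.
  −0.25·ln(0.79) = 0.05893
  −0.50·ln(0.06) = 1.40671
  −0.25·ln(0.15) = 0.47428
H(P,Q) = 1.9399 nats.

1.9399 nats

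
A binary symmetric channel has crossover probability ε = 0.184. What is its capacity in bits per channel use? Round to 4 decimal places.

0.3113 bits

Binary symmetric channel: C = 1 − h₂(ε) where h₂ is the binary entropy function.
h₂(0.184) = −0.184·log₂0.184 − 0.816·log₂0.816 = 0.6887.
C = 1 − 0.6887 = 0.3113 bits per channel use.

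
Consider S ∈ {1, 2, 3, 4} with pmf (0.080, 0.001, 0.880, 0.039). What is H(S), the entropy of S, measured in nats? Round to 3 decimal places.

H(S) = −Σ p·ln p.
  −(0.080)·ln(0.080) = 0.2021
  −(0.001)·ln(0.001) = 0.0069
  −(0.880)·ln(0.880) = 0.1125
  −(0.039)·ln(0.039) = 0.1265
Sum: 0.2021 + 0.0069 + 0.1125 + 0.1265 = 0.448 nats.

0.448 nats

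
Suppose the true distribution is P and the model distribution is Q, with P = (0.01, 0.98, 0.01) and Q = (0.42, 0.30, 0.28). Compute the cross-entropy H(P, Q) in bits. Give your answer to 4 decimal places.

1.7331 bits

H(P,Q) = −Σ p·log₂ q.
  −0.01·log₂(0.42) = 0.01252
  −0.98·log₂(0.30) = 1.70223
  −0.01·log₂(0.28) = 0.01837
H(P,Q) = 1.7331 bits.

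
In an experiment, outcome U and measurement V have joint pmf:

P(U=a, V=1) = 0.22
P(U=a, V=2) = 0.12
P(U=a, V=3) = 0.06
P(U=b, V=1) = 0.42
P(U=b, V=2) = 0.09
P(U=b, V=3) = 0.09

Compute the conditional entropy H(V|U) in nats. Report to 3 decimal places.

0.881 nats

Marginals: p(U) = (0.4000, 0.6000), p(V) = (0.6400, 0.2100, 0.1500).
H(V|U) = Σ p(U) · H(V|U=·).
  U=a: p=0.4000, H(V|U=a) = 0.9746
  U=b: p=0.6000, H(V|U=b) = 0.8188
Weighted sum = 0.881 nats.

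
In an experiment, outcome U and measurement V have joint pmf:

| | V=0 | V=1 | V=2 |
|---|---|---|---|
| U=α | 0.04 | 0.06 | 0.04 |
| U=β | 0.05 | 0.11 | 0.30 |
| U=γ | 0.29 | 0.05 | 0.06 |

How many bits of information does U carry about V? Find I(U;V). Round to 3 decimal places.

Marginals: p(U) = (0.1400, 0.4600, 0.4000), p(V) = (0.3800, 0.2200, 0.4000).
I(U;V) = Σ p(x,y)·log₂[p(x,y)/(p(x)p(y))].
  (α,0): 0.04·log₂(0.7519) = -0.0165
  (α,1): 0.06·log₂(1.9481) = 0.0577
  (α,2): 0.04·log₂(0.7143) = -0.0194
  (β,0): 0.05·log₂(0.2860) = -0.0903
  (β,1): 0.11·log₂(1.0870) = 0.0132
  (β,2): 0.30·log₂(1.6304) = 0.2116
  (γ,0): 0.29·log₂(1.9079) = 0.2703
  (γ,1): 0.05·log₂(0.5682) = -0.0408
  (γ,2): 0.06·log₂(0.3750) = -0.0849
Sum = 0.301 bits.

0.301 bits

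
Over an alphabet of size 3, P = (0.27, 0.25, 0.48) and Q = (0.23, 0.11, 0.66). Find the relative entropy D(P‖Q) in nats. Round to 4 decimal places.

0.0957 nats

D(P‖Q) = Σ p·ln(p/q).
  0.27·ln(0.27/0.23) = 0.04329
  0.25·ln(0.25/0.11) = 0.20525
  0.48·ln(0.48/0.66) = -0.15286
D(P‖Q) = 0.0957 nats.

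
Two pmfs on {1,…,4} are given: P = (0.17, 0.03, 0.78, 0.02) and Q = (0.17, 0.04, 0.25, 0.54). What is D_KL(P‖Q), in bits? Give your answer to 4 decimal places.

D(P‖Q) = Σ p·log₂(p/q).
  0.17·log₂(0.17/0.17) = 0.00000
  0.03·log₂(0.03/0.04) = -0.01245
  0.78·log₂(0.78/0.25) = 1.28041
  0.02·log₂(0.02/0.54) = -0.09510
D(P‖Q) = 1.1729 bits.

1.1729 bits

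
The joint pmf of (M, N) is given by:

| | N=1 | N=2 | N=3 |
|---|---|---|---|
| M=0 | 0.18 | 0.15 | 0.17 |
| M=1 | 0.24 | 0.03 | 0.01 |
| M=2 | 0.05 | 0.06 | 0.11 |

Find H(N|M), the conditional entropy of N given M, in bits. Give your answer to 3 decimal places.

1.318 bits

Marginals: p(M) = (0.5000, 0.2800, 0.2200), p(N) = (0.4700, 0.2400, 0.2900).
H(N|M) = Σ p(M) · H(N|M=·).
  M=0: p=0.5000, H(N|M=0) = 1.5809
  M=1: p=0.2800, H(N|M=1) = 0.7076
  M=2: p=0.2200, H(N|M=2) = 1.4970
Weighted sum = 1.318 bits.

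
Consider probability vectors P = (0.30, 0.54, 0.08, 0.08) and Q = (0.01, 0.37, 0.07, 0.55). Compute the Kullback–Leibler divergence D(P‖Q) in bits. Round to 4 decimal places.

D(P‖Q) = Σ p·log₂(p/q).
  0.30·log₂(0.30/0.01) = 1.47207
  0.54·log₂(0.54/0.37) = 0.29453
  0.08·log₂(0.08/0.07) = 0.01541
  0.08·log₂(0.08/0.55) = -0.22251
D(P‖Q) = 1.5595 bits.

1.5595 bits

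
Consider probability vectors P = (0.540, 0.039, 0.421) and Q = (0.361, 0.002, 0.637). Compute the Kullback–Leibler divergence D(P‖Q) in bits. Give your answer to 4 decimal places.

0.2293 bits

D(P‖Q) = Σ p·log₂(p/q).
  0.540·log₂(0.540/0.361) = 0.31372
  0.039·log₂(0.039/0.002) = 0.16713
  0.421·log₂(0.421/0.637) = -0.25154
D(P‖Q) = 0.2293 bits.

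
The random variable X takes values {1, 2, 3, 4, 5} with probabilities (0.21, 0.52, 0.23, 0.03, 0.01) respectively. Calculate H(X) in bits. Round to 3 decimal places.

1.669 bits

H(X) = −Σ p·log₂ p.
  −(0.21)·log₂(0.21) = 0.4728
  −(0.52)·log₂(0.52) = 0.4906
  −(0.23)·log₂(0.23) = 0.4877
  −(0.03)·log₂(0.03) = 0.1518
  −(0.01)·log₂(0.01) = 0.0664
Sum: 0.4728 + 0.4906 + 0.4877 + 0.1518 + 0.0664 = 1.669 bits.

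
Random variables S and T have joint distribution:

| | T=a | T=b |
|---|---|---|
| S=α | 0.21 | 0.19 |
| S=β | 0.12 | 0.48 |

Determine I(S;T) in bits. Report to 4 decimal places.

0.0825 bits

Marginals: p(S) = (0.4000, 0.6000), p(T) = (0.3300, 0.6700).
I(S;T) = Σ p(x,y)·log₂[p(x,y)/(p(x)p(y))].
  (α,a): 0.21·log₂(1.5909) = 0.14067
  (α,b): 0.19·log₂(0.7090) = -0.09428
  (β,a): 0.12·log₂(0.6061) = -0.08670
  (β,b): 0.48·log₂(1.1940) = 0.12280
Sum = 0.0825 bits.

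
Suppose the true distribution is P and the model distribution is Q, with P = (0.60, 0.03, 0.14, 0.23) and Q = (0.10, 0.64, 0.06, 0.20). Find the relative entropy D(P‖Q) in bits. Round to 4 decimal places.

1.6360 bits

D(P‖Q) = Σ p·log₂(p/q).
  0.60·log₂(0.60/0.10) = 1.55098
  0.03·log₂(0.03/0.64) = -0.13245
  0.14·log₂(0.14/0.06) = 0.17113
  0.23·log₂(0.23/0.20) = 0.04638
D(P‖Q) = 1.6360 bits.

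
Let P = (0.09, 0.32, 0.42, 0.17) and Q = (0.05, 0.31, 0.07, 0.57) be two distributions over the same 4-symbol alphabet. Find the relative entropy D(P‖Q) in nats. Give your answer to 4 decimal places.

D(P‖Q) = Σ p·ln(p/q).
  0.09·ln(0.09/0.05) = 0.05290
  0.32·ln(0.32/0.31) = 0.01016
  0.42·ln(0.42/0.07) = 0.75254
  0.17·ln(0.17/0.57) = -0.20567
D(P‖Q) = 0.6099 nats.

0.6099 nats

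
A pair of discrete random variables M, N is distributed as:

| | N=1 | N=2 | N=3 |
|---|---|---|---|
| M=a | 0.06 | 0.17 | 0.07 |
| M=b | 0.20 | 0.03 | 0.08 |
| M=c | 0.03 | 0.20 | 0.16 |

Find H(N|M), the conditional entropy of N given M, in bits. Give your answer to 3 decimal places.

Chain rule: H(N|M) = H(M,N) − H(M).
Marginals: p(M) = (0.3000, 0.3100, 0.3900), p(N) = (0.2900, 0.4000, 0.3100).
H(M,N) = 2.8935 bits; H(M) = 1.5747 bits.
H(N|M) = 2.8935 − 1.5747 = 1.319 bits.

1.319 bits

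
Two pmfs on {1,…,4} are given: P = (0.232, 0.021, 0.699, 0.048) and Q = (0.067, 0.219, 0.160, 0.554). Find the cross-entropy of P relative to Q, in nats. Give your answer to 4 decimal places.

H(P,Q) = −Σ p·ln q.
  −0.232·ln(0.067) = 0.62711
  −0.021·ln(0.219) = 0.03189
  −0.699·ln(0.160) = 1.28097
  −0.048·ln(0.554) = 0.02835
H(P,Q) = 1.9683 nats.

1.9683 nats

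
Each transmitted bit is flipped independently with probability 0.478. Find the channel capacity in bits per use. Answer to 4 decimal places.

Binary symmetric channel: C = 1 − h₂(ε) where h₂ is the binary entropy function.
h₂(0.478) = −0.478·log₂0.478 − 0.522·log₂0.522 = 0.9986.
C = 1 − 0.9986 = 0.0014 bits per channel use.

0.0014 bits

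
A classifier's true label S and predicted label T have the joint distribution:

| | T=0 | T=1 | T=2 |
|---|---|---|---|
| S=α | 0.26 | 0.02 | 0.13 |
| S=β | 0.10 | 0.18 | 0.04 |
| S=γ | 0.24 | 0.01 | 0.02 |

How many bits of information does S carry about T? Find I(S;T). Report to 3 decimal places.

Marginals: p(S) = (0.4100, 0.3200, 0.2700), p(T) = (0.6000, 0.2100, 0.1900).
I(S;T) = Σ p(x,y)·log₂[p(x,y)/(p(x)p(y))].
  (α,0): 0.26·log₂(1.0569) = 0.0208
  (α,1): 0.02·log₂(0.2323) = -0.0421
  (α,2): 0.13·log₂(1.6688) = 0.0960
  (β,0): 0.10·log₂(0.5208) = -0.0941
  (β,1): 0.18·log₂(2.6786) = 0.2559
  (β,2): 0.04·log₂(0.6579) = -0.0242
  (γ,0): 0.24·log₂(1.4815) = 0.1361
  (γ,1): 0.01·log₂(0.1764) = -0.0250
  (γ,2): 0.02·log₂(0.3899) = -0.0272
Sum = 0.296 bits.

0.296 bits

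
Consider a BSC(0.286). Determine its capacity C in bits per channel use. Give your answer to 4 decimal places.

0.1365 bits

Binary symmetric channel: C = 1 − h₂(ε) where h₂ is the binary entropy function.
h₂(0.286) = −0.286·log₂0.286 − 0.714·log₂0.714 = 0.8635.
C = 1 − 0.8635 = 0.1365 bits per channel use.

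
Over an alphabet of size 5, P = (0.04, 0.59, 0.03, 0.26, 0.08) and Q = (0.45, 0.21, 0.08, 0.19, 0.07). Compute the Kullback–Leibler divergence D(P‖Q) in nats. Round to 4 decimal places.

0.5755 nats

D(P‖Q) = Σ p·ln(p/q).
  0.04·ln(0.04/0.45) = -0.09681
  0.59·ln(0.59/0.21) = 0.60948
  0.03·ln(0.03/0.08) = -0.02942
  0.26·ln(0.26/0.19) = 0.08155
  0.08·ln(0.08/0.07) = 0.01068
D(P‖Q) = 0.5755 nats.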